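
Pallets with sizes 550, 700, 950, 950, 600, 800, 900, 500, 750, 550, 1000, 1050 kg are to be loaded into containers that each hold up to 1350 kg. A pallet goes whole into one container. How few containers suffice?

Total = 1050 + 1000 + 950 + 950 + 900 + 800 + 750 + 700 + 600 + 550 + 550 + 500 = 9300 kg.
Lower bound: ⌈9300/1350⌉ = 7 containers.
Also, 8 pallets each exceed 675 kg, and no two of those can share a container, so at least 8 containers are needed.
A packing using 9 containers:
  container 1: 1050 = 1050
  container 2: 1000 = 1000
  container 3: 950 = 950
  container 4: 950 = 950
  container 5: 900 = 900
  container 6: 800 + 550 = 1350
  container 7: 750 + 600 = 1350
  container 8: 700 + 550 = 1250
  container 9: 500 = 500
No arrangement into 8 containers stays within capacity, so 9 is optimal.

9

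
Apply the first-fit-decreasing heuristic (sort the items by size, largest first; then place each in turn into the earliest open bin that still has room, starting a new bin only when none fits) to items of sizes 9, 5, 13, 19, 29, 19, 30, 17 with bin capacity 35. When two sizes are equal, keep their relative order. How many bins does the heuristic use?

5

Sorted descending: 30, 29, 19, 19, 17, 13, 9, 5.
  30 → bin 1 (new)  [load 30/35]
  29 → bin 2 (new)  [load 29/35]
  19 → bin 3 (new)  [load 19/35]
  19 → bin 4 (new)  [load 19/35]
  17 → bin 5 (new)  [load 17/35]
  13 → bin 3  [load 32/35]
  9 → bin 4  [load 28/35]
  5 → bin 1  [load 35/35]
5 bins opened.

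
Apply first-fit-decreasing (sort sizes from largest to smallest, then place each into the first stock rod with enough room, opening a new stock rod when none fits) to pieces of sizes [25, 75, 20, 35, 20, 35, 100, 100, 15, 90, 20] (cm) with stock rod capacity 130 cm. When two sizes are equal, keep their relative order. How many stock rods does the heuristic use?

5

Sorted descending: 100, 100, 90, 75, 35, 35, 25, 20, 20, 20, 15.
  100 → stock rod 1 (new)  [load 100/130]
  100 → stock rod 2 (new)  [load 100/130]
  90 → stock rod 3 (new)  [load 90/130]
  75 → stock rod 4 (new)  [load 75/130]
  35 → stock rod 3  [load 125/130]
  35 → stock rod 4  [load 110/130]
  25 → stock rod 1  [load 125/130]
  20 → stock rod 2  [load 120/130]
  20 → stock rod 4  [load 130/130]
  20 → stock rod 5 (new)  [load 20/130]
  15 → stock rod 5  [load 35/130]
5 stock rods opened.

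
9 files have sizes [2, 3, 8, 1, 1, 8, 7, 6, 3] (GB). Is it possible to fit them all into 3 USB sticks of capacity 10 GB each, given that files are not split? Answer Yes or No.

Total = 39 GB; ⌈39/10⌉ = 4.
At least 4 USB sticks are required, but only 3 are allowed.

No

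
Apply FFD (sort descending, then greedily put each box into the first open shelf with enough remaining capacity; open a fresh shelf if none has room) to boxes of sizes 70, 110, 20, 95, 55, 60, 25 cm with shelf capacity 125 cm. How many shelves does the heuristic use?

Sorted descending: 110, 95, 70, 60, 55, 25, 20.
  110 → shelf 1 (new)  [load 110/125]
  95 → shelf 2 (new)  [load 95/125]
  70 → shelf 3 (new)  [load 70/125]
  60 → shelf 4 (new)  [load 60/125]
  55 → shelf 3  [load 125/125]
  25 → shelf 2  [load 120/125]
  20 → shelf 4  [load 80/125]
4 shelves opened.

4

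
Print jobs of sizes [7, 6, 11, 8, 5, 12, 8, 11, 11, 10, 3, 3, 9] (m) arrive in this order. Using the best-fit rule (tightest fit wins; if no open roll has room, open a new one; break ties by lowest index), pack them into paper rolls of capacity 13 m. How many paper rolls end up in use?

9

  7 → roll 1 (new)  [load 7/13]
  6 → roll 1  [load 13/13]
  11 → roll 2 (new)  [load 11/13]
  8 → roll 3 (new)  [load 8/13]
  5 → roll 3  [load 13/13]
  12 → roll 4 (new)  [load 12/13]
  8 → roll 5 (new)  [load 8/13]
  11 → roll 6 (new)  [load 11/13]
  11 → roll 7 (new)  [load 11/13]
  10 → roll 8 (new)  [load 10/13]
  3 → roll 8  [load 13/13]
  3 → roll 5  [load 11/13]
  9 → roll 9 (new)  [load 9/13]
9 paper rolls opened.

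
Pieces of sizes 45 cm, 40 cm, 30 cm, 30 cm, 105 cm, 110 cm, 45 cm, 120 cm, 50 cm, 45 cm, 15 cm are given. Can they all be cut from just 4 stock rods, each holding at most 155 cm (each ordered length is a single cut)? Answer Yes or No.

No

Total = 635 cm; ⌈635/155⌉ = 5.
At least 5 stock rods are required, but only 4 are allowed.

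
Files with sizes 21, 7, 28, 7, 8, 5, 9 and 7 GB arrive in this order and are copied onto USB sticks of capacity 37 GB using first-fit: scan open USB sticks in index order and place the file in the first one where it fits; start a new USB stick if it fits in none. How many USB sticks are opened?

  21 → USB stick 1 (new)  [load 21/37]
  7 → USB stick 1  [load 28/37]
  28 → USB stick 2 (new)  [load 28/37]
  7 → USB stick 1  [load 35/37]
  8 → USB stick 2  [load 36/37]
  5 → USB stick 3 (new)  [load 5/37]
  9 → USB stick 3  [load 14/37]
  7 → USB stick 3  [load 21/37]
3 USB sticks opened.

3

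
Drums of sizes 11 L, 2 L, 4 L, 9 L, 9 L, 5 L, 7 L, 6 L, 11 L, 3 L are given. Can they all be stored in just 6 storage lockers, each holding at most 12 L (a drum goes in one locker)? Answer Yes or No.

A valid assignment using 6 storage lockers:
  locker 1: 11 = 11
  locker 2: 11 = 11
  locker 3: 9 + 3 = 12
  locker 4: 9 + 2 = 11
  locker 5: 7 + 5 = 12
  locker 6: 6 + 4 = 10
Every load is within 12 L, so 6 storage lockers suffice.

Yes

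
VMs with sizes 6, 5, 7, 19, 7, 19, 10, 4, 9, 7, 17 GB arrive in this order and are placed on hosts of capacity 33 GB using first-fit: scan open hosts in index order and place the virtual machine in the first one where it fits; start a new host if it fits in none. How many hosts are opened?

4

  6 → host 1 (new)  [load 6/33]
  5 → host 1  [load 11/33]
  7 → host 1  [load 18/33]
  19 → host 2 (new)  [load 19/33]
  7 → host 1  [load 25/33]
  19 → host 3 (new)  [load 19/33]
  10 → host 2  [load 29/33]
  4 → host 1  [load 29/33]
  9 → host 3  [load 28/33]
  7 → host 4 (new)  [load 7/33]
  17 → host 4  [load 24/33]
4 hosts opened.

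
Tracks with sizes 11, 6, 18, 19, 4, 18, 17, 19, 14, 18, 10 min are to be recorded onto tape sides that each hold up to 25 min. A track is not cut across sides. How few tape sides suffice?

8

Total = 19 + 19 + 18 + 18 + 18 + 17 + 14 + 11 + 10 + 6 + 4 = 154 min.
Lower bound: ⌈154/25⌉ = 7 tape sides.
A packing using 8 tape sides:
  side 1: 19 + 6 = 25
  side 2: 19 + 4 = 23
  side 3: 18 = 18
  side 4: 18 = 18
  side 5: 18 = 18
  side 6: 17 = 17
  side 7: 14 + 11 = 25
  side 8: 10 = 10
No arrangement into 7 tape sides stays within capacity, so 8 is optimal.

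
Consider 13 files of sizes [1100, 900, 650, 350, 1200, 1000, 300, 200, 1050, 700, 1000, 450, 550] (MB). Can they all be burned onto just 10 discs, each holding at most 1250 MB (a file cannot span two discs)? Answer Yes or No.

A valid assignment using 9 discs:
  disc 1: 1200 = 1200
  disc 2: 1100 = 1100
  disc 3: 1050 + 200 = 1250
  disc 4: 1000 = 1000
  disc 5: 1000 = 1000
  disc 6: 900 + 350 = 1250
  disc 7: 700 + 550 = 1250
  disc 8: 650 + 450 = 1100
  disc 9: 300 = 300
That uses only 9 ≤ 10, so 10 discs are enough.

Yes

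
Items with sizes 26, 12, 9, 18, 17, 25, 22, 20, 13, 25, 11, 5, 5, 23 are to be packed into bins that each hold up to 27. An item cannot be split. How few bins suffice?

Total = 26 + 25 + 25 + 23 + 22 + 20 + 18 + 17 + 13 + 12 + 11 + 9 + 5 + 5 = 231.
Lower bound: ⌈231/27⌉ = 9 bins.
A packing using 10 bins:
  bin 1: 26 = 26
  bin 2: 25 = 25
  bin 3: 25 = 25
  bin 4: 23 = 23
  bin 5: 22 + 5 = 27
  bin 6: 20 + 5 = 25
  bin 7: 18 + 9 = 27
  bin 8: 17 = 17
  bin 9: 13 + 12 = 25
  bin 10: 11 = 11
No arrangement into 9 bins stays within capacity, so 10 is optimal.

10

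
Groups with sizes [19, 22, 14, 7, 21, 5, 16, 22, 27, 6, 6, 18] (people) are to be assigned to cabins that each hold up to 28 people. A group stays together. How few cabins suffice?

Total = 27 + 22 + 22 + 21 + 19 + 18 + 16 + 14 + 7 + 6 + 6 + 5 = 183 people.
Lower bound: ⌈183/28⌉ = 7 cabins.
A packing using 8 cabins:
  cabin 1: 27 = 27
  cabin 2: 22 + 6 = 28
  cabin 3: 22 + 6 = 28
  cabin 4: 21 + 7 = 28
  cabin 5: 19 + 5 = 24
  cabin 6: 18 = 18
  cabin 7: 16 = 16
  cabin 8: 14 = 14
No arrangement into 7 cabins stays within capacity, so 8 is optimal.

8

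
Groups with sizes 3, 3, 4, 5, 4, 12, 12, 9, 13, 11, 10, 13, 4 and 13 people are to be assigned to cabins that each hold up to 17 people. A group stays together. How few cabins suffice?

Total = 13 + 13 + 13 + 12 + 12 + 11 + 10 + 9 + 5 + 4 + 4 + 4 + 3 + 3 = 116 people.
Lower bound: ⌈116/17⌉ = 7 cabins.
Also, 8 groups each exceed 17/2 people, and no two of those can share a cabin, so at least 8 cabins are needed.
A packing using 8 cabins:
  cabin 1: 13 + 4 = 17
  cabin 2: 13 + 4 = 17
  cabin 3: 13 + 4 = 17
  cabin 4: 12 + 5 = 17
  cabin 5: 12 + 3 = 15
  cabin 6: 11 + 3 = 14
  cabin 7: 10 = 10
  cabin 8: 9 = 9
This matches the lower bound, so 8 is optimal.

8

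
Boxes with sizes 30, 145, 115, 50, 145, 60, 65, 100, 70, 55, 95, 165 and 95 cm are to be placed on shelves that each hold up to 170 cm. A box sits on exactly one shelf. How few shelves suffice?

Total = 165 + 145 + 145 + 115 + 100 + 95 + 95 + 70 + 65 + 60 + 55 + 50 + 30 = 1190 cm.
Lower bound: ⌈1190/170⌉ = 7 shelves.
A packing using 8 shelves:
  shelf 1: 165 = 165
  shelf 2: 145 = 145
  shelf 3: 145 = 145
  shelf 4: 115 + 55 = 170
  shelf 5: 100 + 70 = 170
  shelf 6: 95 + 65 = 160
  shelf 7: 95 + 60 = 155
  shelf 8: 50 + 30 = 80
No arrangement into 7 shelves stays within capacity, so 8 is optimal.

8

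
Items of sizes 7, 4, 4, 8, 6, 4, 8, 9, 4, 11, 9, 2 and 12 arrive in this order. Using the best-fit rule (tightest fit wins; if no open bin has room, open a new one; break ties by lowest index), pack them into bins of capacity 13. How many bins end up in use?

8

  7 → bin 1 (new)  [load 7/13]
  4 → bin 1  [load 11/13]
  4 → bin 2 (new)  [load 4/13]
  8 → bin 2  [load 12/13]
  6 → bin 3 (new)  [load 6/13]
  4 → bin 3  [load 10/13]
  8 → bin 4 (new)  [load 8/13]
  9 → bin 5 (new)  [load 9/13]
  4 → bin 5  [load 13/13]
  11 → bin 6 (new)  [load 11/13]
  9 → bin 7 (new)  [load 9/13]
  2 → bin 1  [load 13/13]
  12 → bin 8 (new)  [load 12/13]
8 bins opened.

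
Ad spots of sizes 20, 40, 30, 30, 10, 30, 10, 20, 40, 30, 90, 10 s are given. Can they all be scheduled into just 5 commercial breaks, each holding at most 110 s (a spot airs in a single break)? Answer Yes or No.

Yes

A valid assignment using 4 commercial breaks:
  break 1: 90 + 20 = 110
  break 2: 40 + 40 + 30 = 110
  break 3: 30 + 30 + 30 + 20 = 110
  break 4: 10 + 10 + 10 = 30
That uses only 4 ≤ 5, so 5 commercial breaks are enough.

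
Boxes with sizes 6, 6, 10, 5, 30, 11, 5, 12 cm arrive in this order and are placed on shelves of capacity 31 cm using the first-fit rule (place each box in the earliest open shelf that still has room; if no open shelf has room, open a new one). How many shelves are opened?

  6 → shelf 1 (new)  [load 6/31]
  6 → shelf 1  [load 12/31]
  10 → shelf 1  [load 22/31]
  5 → shelf 1  [load 27/31]
  30 → shelf 2 (new)  [load 30/31]
  11 → shelf 3 (new)  [load 11/31]
  5 → shelf 3  [load 16/31]
  12 → shelf 3  [load 28/31]
3 shelves opened.

3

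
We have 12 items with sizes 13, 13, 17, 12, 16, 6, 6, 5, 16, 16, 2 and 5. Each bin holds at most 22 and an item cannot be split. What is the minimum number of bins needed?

7

Total = 17 + 16 + 16 + 16 + 13 + 13 + 12 + 6 + 6 + 5 + 5 + 2 = 127.
Lower bound: ⌈127/22⌉ = 6 bins.
Also, 7 items each exceed 11, and no two of those can share a bin, so at least 7 bins are needed.
A packing using 7 bins:
  bin 1: 17 + 5 = 22
  bin 2: 16 + 6 = 22
  bin 3: 16 + 6 = 22
  bin 4: 16 + 5 = 21
  bin 5: 13 + 2 = 15
  bin 6: 13 = 13
  bin 7: 12 = 12
This matches the lower bound, so 7 is optimal.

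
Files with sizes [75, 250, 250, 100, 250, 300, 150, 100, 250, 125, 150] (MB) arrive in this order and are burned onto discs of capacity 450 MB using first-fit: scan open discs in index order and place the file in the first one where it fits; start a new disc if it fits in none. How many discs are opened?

5

  75 → disc 1 (new)  [load 75/450]
  250 → disc 1  [load 325/450]
  250 → disc 2 (new)  [load 250/450]
  100 → disc 1  [load 425/450]
  250 → disc 3 (new)  [load 250/450]
  300 → disc 4 (new)  [load 300/450]
  150 → disc 2  [load 400/450]
  100 → disc 3  [load 350/450]
  250 → disc 5 (new)  [load 250/450]
  125 → disc 4  [load 425/450]
  150 → disc 5  [load 400/450]
5 discs opened.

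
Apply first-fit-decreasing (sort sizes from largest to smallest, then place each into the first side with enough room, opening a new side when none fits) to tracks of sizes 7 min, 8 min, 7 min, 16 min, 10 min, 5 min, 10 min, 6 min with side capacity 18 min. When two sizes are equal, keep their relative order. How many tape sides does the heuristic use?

Sorted descending: 16, 10, 10, 8, 7, 7, 6, 5.
  16 → side 1 (new)  [load 16/18]
  10 → side 2 (new)  [load 10/18]
  10 → side 3 (new)  [load 10/18]
  8 → side 2  [load 18/18]
  7 → side 3  [load 17/18]
  7 → side 4 (new)  [load 7/18]
  6 → side 4  [load 13/18]
  5 → side 4  [load 18/18]
4 tape sides opened.

4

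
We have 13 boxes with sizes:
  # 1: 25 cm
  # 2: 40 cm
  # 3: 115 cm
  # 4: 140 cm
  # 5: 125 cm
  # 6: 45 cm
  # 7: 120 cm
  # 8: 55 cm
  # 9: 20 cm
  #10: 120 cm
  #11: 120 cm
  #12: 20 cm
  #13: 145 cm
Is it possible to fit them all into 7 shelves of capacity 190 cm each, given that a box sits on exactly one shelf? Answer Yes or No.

A valid assignment using 7 shelves:
  shelf 1: 145 + 45 = 190
  shelf 2: 140 + 40 = 180
  shelf 3: 125 + 55 = 180
  shelf 4: 120 + 25 + 20 + 20 = 185
  shelf 5: 120 = 120
  shelf 6: 120 = 120
  shelf 7: 115 = 115
Every load is within 190 cm, so 7 shelves suffice.

Yes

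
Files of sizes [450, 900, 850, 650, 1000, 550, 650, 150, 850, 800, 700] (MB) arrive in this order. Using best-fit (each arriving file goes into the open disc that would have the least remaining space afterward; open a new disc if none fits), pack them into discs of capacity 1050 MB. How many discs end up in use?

9

  450 → disc 1 (new)  [load 450/1050]
  900 → disc 2 (new)  [load 900/1050]
  850 → disc 3 (new)  [load 850/1050]
  650 → disc 4 (new)  [load 650/1050]
  1000 → disc 5 (new)  [load 1000/1050]
  550 → disc 1  [load 1000/1050]
  650 → disc 6 (new)  [load 650/1050]
  150 → disc 2  [load 1050/1050]
  850 → disc 7 (new)  [load 850/1050]
  800 → disc 8 (new)  [load 800/1050]
  700 → disc 9 (new)  [load 700/1050]
9 discs opened.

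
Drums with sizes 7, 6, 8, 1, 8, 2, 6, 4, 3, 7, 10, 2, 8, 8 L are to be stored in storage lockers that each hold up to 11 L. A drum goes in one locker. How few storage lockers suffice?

9

Total = 10 + 8 + 8 + 8 + 8 + 7 + 7 + 6 + 6 + 4 + 3 + 2 + 2 + 1 = 80 L.
Lower bound: ⌈80/11⌉ = 8 storage lockers.
Also, 9 drums each exceed 11/2 L, and no two of those can share a locker, so at least 9 storage lockers are needed.
A packing using 9 storage lockers:
  locker 1: 10 + 1 = 11
  locker 2: 8 + 3 = 11
  locker 3: 8 + 2 = 10
  locker 4: 8 + 2 = 10
  locker 5: 8 = 8
  locker 6: 7 + 4 = 11
  locker 7: 7 = 7
  locker 8: 6 = 6
  locker 9: 6 = 6
This matches the lower bound, so 9 is optimal.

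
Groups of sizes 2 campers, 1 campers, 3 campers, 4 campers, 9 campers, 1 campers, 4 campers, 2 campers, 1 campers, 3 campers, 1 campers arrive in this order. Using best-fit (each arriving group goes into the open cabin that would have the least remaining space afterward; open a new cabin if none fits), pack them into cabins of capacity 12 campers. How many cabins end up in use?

3

  2 → cabin 1 (new)  [load 2/12]
  1 → cabin 1  [load 3/12]
  3 → cabin 1  [load 6/12]
  4 → cabin 1  [load 10/12]
  9 → cabin 2 (new)  [load 9/12]
  1 → cabin 1  [load 11/12]
  4 → cabin 3 (new)  [load 4/12]
  2 → cabin 2  [load 11/12]
  1 → cabin 1  [load 12/12]
  3 → cabin 3  [load 7/12]
  1 → cabin 2  [load 12/12]
3 cabins opened.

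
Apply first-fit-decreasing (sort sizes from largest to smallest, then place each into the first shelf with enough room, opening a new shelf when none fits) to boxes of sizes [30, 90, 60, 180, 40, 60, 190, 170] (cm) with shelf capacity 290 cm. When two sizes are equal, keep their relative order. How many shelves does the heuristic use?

Sorted descending: 190, 180, 170, 90, 60, 60, 40, 30.
  190 → shelf 1 (new)  [load 190/290]
  180 → shelf 2 (new)  [load 180/290]
  170 → shelf 3 (new)  [load 170/290]
  90 → shelf 1  [load 280/290]
  60 → shelf 2  [load 240/290]
  60 → shelf 3  [load 230/290]
  40 → shelf 2  [load 280/290]
  30 → shelf 3  [load 260/290]
3 shelves opened.

3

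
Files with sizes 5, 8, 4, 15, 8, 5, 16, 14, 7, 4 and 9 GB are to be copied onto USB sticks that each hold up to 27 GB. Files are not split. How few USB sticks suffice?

4

Total = 16 + 15 + 14 + 9 + 8 + 8 + 7 + 5 + 5 + 4 + 4 = 95 GB.
Lower bound: ⌈95/27⌉ = 4 USB sticks.
A packing using 4 USB sticks:
  USB stick 1: 16 + 9 = 25
  USB stick 2: 15 + 8 + 4 = 27
  USB stick 3: 14 + 8 + 5 = 27
  USB stick 4: 7 + 5 + 4 = 16
This matches the lower bound, so 4 is optimal.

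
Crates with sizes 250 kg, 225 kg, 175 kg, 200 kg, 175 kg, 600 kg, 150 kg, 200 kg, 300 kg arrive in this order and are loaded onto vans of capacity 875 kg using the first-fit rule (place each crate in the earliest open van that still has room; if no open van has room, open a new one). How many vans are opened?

  250 → van 1 (new)  [load 250/875]
  225 → van 1  [load 475/875]
  175 → van 1  [load 650/875]
  200 → van 1  [load 850/875]
  175 → van 2 (new)  [load 175/875]
  600 → van 2  [load 775/875]
  150 → van 3 (new)  [load 150/875]
  200 → van 3  [load 350/875]
  300 → van 3  [load 650/875]
3 vans opened.

3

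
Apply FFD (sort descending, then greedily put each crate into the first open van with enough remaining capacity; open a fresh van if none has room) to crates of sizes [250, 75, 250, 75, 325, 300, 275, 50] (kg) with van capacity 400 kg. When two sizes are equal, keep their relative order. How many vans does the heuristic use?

Sorted descending: 325, 300, 275, 250, 250, 75, 75, 50.
  325 → van 1 (new)  [load 325/400]
  300 → van 2 (new)  [load 300/400]
  275 → van 3 (new)  [load 275/400]
  250 → van 4 (new)  [load 250/400]
  250 → van 5 (new)  [load 250/400]
  75 → van 1  [load 400/400]
  75 → van 2  [load 375/400]
  50 → van 3  [load 325/400]
5 vans opened.

5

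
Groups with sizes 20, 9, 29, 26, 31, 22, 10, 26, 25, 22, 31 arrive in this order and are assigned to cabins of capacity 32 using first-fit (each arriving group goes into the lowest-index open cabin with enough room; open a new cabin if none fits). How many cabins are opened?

9

  20 → cabin 1 (new)  [load 20/32]
  9 → cabin 1  [load 29/32]
  29 → cabin 2 (new)  [load 29/32]
  26 → cabin 3 (new)  [load 26/32]
  31 → cabin 4 (new)  [load 31/32]
  22 → cabin 5 (new)  [load 22/32]
  10 → cabin 5  [load 32/32]
  26 → cabin 6 (new)  [load 26/32]
  25 → cabin 7 (new)  [load 25/32]
  22 → cabin 8 (new)  [load 22/32]
  31 → cabin 9 (new)  [load 31/32]
9 cabins opened.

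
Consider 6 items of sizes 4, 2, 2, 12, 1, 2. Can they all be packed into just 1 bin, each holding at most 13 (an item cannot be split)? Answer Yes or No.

No

Total = 23; ⌈23/13⌉ = 2.
At least 2 bins are required, but only 1 is allowed.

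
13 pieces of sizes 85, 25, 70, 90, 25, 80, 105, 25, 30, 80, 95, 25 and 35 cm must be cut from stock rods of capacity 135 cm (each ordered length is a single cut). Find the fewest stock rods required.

Total = 105 + 95 + 90 + 85 + 80 + 80 + 70 + 35 + 30 + 25 + 25 + 25 + 25 = 770 cm.
Lower bound: ⌈770/135⌉ = 6 stock rods.
Also, 7 pieces each exceed 135/2 cm, and no two of those can share a stock rod, so at least 7 stock rods are needed.
A packing using 7 stock rods:
  stock rod 1: 105 + 30 = 135
  stock rod 2: 95 + 35 = 130
  stock rod 3: 90 + 25 = 115
  stock rod 4: 85 + 25 + 25 = 135
  stock rod 5: 80 + 25 = 105
  stock rod 6: 80 = 80
  stock rod 7: 70 = 70
This matches the lower bound, so 7 is optimal.

7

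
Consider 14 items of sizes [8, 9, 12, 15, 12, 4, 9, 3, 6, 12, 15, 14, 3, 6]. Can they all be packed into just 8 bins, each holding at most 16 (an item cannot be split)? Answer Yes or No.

Total = 128; ⌈128/16⌉ = 8.
The bound of 8 does not rule out 8, but exhaustive search shows no assignment into 8 bins of capacity 16 exists — the minimum is 9.

No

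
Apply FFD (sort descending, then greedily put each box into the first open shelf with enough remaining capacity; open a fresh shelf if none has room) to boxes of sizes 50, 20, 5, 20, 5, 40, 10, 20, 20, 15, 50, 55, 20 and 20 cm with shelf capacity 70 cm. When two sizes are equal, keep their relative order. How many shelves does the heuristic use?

Sorted descending: 55, 50, 50, 40, 20, 20, 20, 20, 20, 20, 15, 10, 5, 5.
  55 → shelf 1 (new)  [load 55/70]
  50 → shelf 2 (new)  [load 50/70]
  50 → shelf 3 (new)  [load 50/70]
  40 → shelf 4 (new)  [load 40/70]
  20 → shelf 2  [load 70/70]
  20 → shelf 3  [load 70/70]
  20 → shelf 4  [load 60/70]
  20 → shelf 5 (new)  [load 20/70]
  20 → shelf 5  [load 40/70]
  20 → shelf 5  [load 60/70]
  15 → shelf 1  [load 70/70]
  10 → shelf 4  [load 70/70]
  5 → shelf 5  [load 65/70]
  5 → shelf 5  [load 70/70]
5 shelves opened.

5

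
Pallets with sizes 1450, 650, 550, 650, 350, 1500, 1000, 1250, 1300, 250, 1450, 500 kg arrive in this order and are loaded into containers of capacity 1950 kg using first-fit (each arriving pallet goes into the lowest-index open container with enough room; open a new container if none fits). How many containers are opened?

  1450 → container 1 (new)  [load 1450/1950]
  650 → container 2 (new)  [load 650/1950]
  550 → container 2  [load 1200/1950]
  650 → container 2  [load 1850/1950]
  350 → container 1  [load 1800/1950]
  1500 → container 3 (new)  [load 1500/1950]
  1000 → container 4 (new)  [load 1000/1950]
  1250 → container 5 (new)  [load 1250/1950]
  1300 → container 6 (new)  [load 1300/1950]
  250 → container 3  [load 1750/1950]
  1450 → container 7 (new)  [load 1450/1950]
  500 → container 4  [load 1500/1950]
7 containers opened.

7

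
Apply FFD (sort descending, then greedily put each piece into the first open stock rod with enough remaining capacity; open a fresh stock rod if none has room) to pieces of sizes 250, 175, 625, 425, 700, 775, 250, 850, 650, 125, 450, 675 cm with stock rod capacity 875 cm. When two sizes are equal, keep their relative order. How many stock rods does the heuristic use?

8

Sorted descending: 850, 775, 700, 675, 650, 625, 450, 425, 250, 250, 175, 125.
  850 → stock rod 1 (new)  [load 850/875]
  775 → stock rod 2 (new)  [load 775/875]
  700 → stock rod 3 (new)  [load 700/875]
  675 → stock rod 4 (new)  [load 675/875]
  650 → stock rod 5 (new)  [load 650/875]
  625 → stock rod 6 (new)  [load 625/875]
  450 → stock rod 7 (new)  [load 450/875]
  425 → stock rod 7  [load 875/875]
  250 → stock rod 6  [load 875/875]
  250 → stock rod 8 (new)  [load 250/875]
  175 → stock rod 3  [load 875/875]
  125 → stock rod 4  [load 800/875]
8 stock rods opened.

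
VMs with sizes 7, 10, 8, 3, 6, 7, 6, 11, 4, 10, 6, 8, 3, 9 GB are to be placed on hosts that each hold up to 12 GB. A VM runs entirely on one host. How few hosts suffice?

Total = 11 + 10 + 10 + 9 + 8 + 8 + 7 + 7 + 6 + 6 + 6 + 4 + 3 + 3 = 98 GB.
Lower bound: ⌈98/12⌉ = 9 hosts.
A packing using 10 hosts:
  host 1: 11 = 11
  host 2: 10 = 10
  host 3: 10 = 10
  host 4: 9 + 3 = 12
  host 5: 8 + 4 = 12
  host 6: 8 + 3 = 11
  host 7: 7 = 7
  host 8: 7 = 7
  host 9: 6 + 6 = 12
  host 10: 6 = 6
No arrangement into 9 hosts stays within capacity, so 10 is optimal.

10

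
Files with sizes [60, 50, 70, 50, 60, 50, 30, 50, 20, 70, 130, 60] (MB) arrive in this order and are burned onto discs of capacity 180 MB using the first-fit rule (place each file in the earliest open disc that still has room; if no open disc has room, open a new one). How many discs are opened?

5

  60 → disc 1 (new)  [load 60/180]
  50 → disc 1  [load 110/180]
  70 → disc 1  [load 180/180]
  50 → disc 2 (new)  [load 50/180]
  60 → disc 2  [load 110/180]
  50 → disc 2  [load 160/180]
  30 → disc 3 (new)  [load 30/180]
  50 → disc 3  [load 80/180]
  20 → disc 2  [load 180/180]
  70 → disc 3  [load 150/180]
  130 → disc 4 (new)  [load 130/180]
  60 → disc 5 (new)  [load 60/180]
5 discs opened.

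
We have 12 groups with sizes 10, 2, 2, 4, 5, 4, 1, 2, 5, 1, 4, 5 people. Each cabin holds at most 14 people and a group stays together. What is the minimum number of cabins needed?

4

Total = 10 + 5 + 5 + 5 + 4 + 4 + 4 + 2 + 2 + 2 + 1 + 1 = 45 people.
Lower bound: ⌈45/14⌉ = 4 cabins.
A packing using 4 cabins:
  cabin 1: 10 + 4 = 14
  cabin 2: 5 + 5 + 4 = 14
  cabin 3: 5 + 4 + 2 + 2 + 1 = 14
  cabin 4: 2 + 1 = 3
This matches the lower bound, so 4 is optimal.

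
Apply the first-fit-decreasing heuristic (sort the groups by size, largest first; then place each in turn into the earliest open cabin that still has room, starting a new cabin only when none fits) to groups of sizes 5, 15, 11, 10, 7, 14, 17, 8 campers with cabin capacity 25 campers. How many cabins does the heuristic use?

Sorted descending: 17, 15, 14, 11, 10, 8, 7, 5.
  17 → cabin 1 (new)  [load 17/25]
  15 → cabin 2 (new)  [load 15/25]
  14 → cabin 3 (new)  [load 14/25]
  11 → cabin 3  [load 25/25]
  10 → cabin 2  [load 25/25]
  8 → cabin 1  [load 25/25]
  7 → cabin 4 (new)  [load 7/25]
  5 → cabin 4  [load 12/25]
4 cabins opened.

4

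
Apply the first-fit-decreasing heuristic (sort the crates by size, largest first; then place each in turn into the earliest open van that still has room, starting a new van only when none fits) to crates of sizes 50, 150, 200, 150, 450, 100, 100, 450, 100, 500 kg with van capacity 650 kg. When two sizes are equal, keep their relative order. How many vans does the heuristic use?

4

Sorted descending: 500, 450, 450, 200, 150, 150, 100, 100, 100, 50.
  500 → van 1 (new)  [load 500/650]
  450 → van 2 (new)  [load 450/650]
  450 → van 3 (new)  [load 450/650]
  200 → van 2  [load 650/650]
  150 → van 1  [load 650/650]
  150 → van 3  [load 600/650]
  100 → van 4 (new)  [load 100/650]
  100 → van 4  [load 200/650]
  100 → van 4  [load 300/650]
  50 → van 3  [load 650/650]
4 vans opened.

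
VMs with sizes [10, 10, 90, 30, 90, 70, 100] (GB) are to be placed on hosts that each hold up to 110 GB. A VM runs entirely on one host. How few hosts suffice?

Total = 100 + 90 + 90 + 70 + 30 + 10 + 10 = 400 GB.
Lower bound: ⌈400/110⌉ = 4 hosts.
A packing using 4 hosts:
  host 1: 100 + 10 = 110
  host 2: 90 + 10 = 100
  host 3: 90 = 90
  host 4: 70 + 30 = 100
This matches the lower bound, so 4 is optimal.

4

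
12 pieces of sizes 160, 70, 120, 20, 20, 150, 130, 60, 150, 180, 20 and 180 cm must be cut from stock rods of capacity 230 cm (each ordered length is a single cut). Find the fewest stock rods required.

Total = 180 + 180 + 160 + 150 + 150 + 130 + 120 + 70 + 60 + 20 + 20 + 20 = 1260 cm.
Lower bound: ⌈1260/230⌉ = 6 stock rods.
Also, 7 pieces each exceed 115 cm, and no two of those can share a stock rod, so at least 7 stock rods are needed.
A packing using 7 stock rods:
  stock rod 1: 180 + 20 + 20 = 220
  stock rod 2: 180 + 20 = 200
  stock rod 3: 160 + 70 = 230
  stock rod 4: 150 + 60 = 210
  stock rod 5: 150 = 150
  stock rod 6: 130 = 130
  stock rod 7: 120 = 120
This matches the lower bound, so 7 is optimal.

7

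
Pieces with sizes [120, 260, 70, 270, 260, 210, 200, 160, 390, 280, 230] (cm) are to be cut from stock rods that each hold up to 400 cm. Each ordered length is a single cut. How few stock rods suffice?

8

Total = 390 + 280 + 270 + 260 + 260 + 230 + 210 + 200 + 160 + 120 + 70 = 2450 cm.
Lower bound: ⌈2450/400⌉ = 7 stock rods.
A packing using 8 stock rods:
  stock rod 1: 390 = 390
  stock rod 2: 280 + 120 = 400
  stock rod 3: 270 + 70 = 340
  stock rod 4: 260 = 260
  stock rod 5: 260 = 260
  stock rod 6: 230 + 160 = 390
  stock rod 7: 210 = 210
  stock rod 8: 200 = 200
No arrangement into 7 stock rods stays within capacity, so 8 is optimal.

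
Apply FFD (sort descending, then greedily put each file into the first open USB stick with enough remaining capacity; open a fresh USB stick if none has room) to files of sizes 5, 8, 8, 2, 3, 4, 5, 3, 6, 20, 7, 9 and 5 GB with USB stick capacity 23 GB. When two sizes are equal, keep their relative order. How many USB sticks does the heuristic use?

4

Sorted descending: 20, 9, 8, 8, 7, 6, 5, 5, 5, 4, 3, 3, 2.
  20 → USB stick 1 (new)  [load 20/23]
  9 → USB stick 2 (new)  [load 9/23]
  8 → USB stick 2  [load 17/23]
  8 → USB stick 3 (new)  [load 8/23]
  7 → USB stick 3  [load 15/23]
  6 → USB stick 2  [load 23/23]
  5 → USB stick 3  [load 20/23]
  5 → USB stick 4 (new)  [load 5/23]
  5 → USB stick 4  [load 10/23]
  4 → USB stick 4  [load 14/23]
  3 → USB stick 1  [load 23/23]
  3 → USB stick 3  [load 23/23]
  2 → USB stick 4  [load 16/23]
4 USB sticks opened.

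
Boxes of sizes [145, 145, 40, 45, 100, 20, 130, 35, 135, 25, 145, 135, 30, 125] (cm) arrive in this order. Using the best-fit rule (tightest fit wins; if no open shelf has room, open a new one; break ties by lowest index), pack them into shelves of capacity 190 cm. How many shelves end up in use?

  145 → shelf 1 (new)  [load 145/190]
  145 → shelf 2 (new)  [load 145/190]
  40 → shelf 1  [load 185/190]
  45 → shelf 2  [load 190/190]
  100 → shelf 3 (new)  [load 100/190]
  20 → shelf 3  [load 120/190]
  130 → shelf 4 (new)  [load 130/190]
  35 → shelf 4  [load 165/190]
  135 → shelf 5 (new)  [load 135/190]
  25 → shelf 4  [load 190/190]
  145 → shelf 6 (new)  [load 145/190]
  135 → shelf 7 (new)  [load 135/190]
  30 → shelf 6  [load 175/190]
  125 → shelf 8 (new)  [load 125/190]
8 shelves opened.

8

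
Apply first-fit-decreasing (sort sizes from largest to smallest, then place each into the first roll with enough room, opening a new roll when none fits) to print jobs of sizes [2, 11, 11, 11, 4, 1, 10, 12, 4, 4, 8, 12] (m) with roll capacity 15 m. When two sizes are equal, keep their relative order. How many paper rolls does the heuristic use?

7

Sorted descending: 12, 12, 11, 11, 11, 10, 8, 4, 4, 4, 2, 1.
  12 → roll 1 (new)  [load 12/15]
  12 → roll 2 (new)  [load 12/15]
  11 → roll 3 (new)  [load 11/15]
  11 → roll 4 (new)  [load 11/15]
  11 → roll 5 (new)  [load 11/15]
  10 → roll 6 (new)  [load 10/15]
  8 → roll 7 (new)  [load 8/15]
  4 → roll 3  [load 15/15]
  4 → roll 4  [load 15/15]
  4 → roll 5  [load 15/15]
  2 → roll 1  [load 14/15]
  1 → roll 1  [load 15/15]
7 paper rolls opened.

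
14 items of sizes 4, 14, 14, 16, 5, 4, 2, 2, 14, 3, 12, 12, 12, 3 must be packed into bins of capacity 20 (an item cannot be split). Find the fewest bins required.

Total = 16 + 14 + 14 + 14 + 12 + 12 + 12 + 5 + 4 + 4 + 3 + 3 + 2 + 2 = 117.
Lower bound: ⌈117/20⌉ = 6 bins.
Also, 7 items each exceed 10, and no two of those can share a bin, so at least 7 bins are needed.
A packing using 7 bins:
  bin 1: 16 + 4 = 20
  bin 2: 14 + 5 = 19
  bin 3: 14 + 4 + 2 = 20
  bin 4: 14 + 3 + 3 = 20
  bin 5: 12 + 2 = 14
  bin 6: 12 = 12
  bin 7: 12 = 12
This matches the lower bound, so 7 is optimal.

7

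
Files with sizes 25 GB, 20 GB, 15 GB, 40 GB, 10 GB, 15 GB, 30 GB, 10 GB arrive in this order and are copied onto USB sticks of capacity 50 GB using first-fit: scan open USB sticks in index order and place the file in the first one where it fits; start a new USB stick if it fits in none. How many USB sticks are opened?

  25 → USB stick 1 (new)  [load 25/50]
  20 → USB stick 1  [load 45/50]
  15 → USB stick 2 (new)  [load 15/50]
  40 → USB stick 3 (new)  [load 40/50]
  10 → USB stick 2  [load 25/50]
  15 → USB stick 2  [load 40/50]
  30 → USB stick 4 (new)  [load 30/50]
  10 → USB stick 2  [load 50/50]
4 USB sticks opened.

4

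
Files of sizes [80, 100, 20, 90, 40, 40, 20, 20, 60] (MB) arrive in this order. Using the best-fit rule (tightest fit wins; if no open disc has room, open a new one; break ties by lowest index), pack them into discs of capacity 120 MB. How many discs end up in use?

  80 → disc 1 (new)  [load 80/120]
  100 → disc 2 (new)  [load 100/120]
  20 → disc 2  [load 120/120]
  90 → disc 3 (new)  [load 90/120]
  40 → disc 1  [load 120/120]
  40 → disc 4 (new)  [load 40/120]
  20 → disc 3  [load 110/120]
  20 → disc 4  [load 60/120]
  60 → disc 4  [load 120/120]
4 discs opened.

4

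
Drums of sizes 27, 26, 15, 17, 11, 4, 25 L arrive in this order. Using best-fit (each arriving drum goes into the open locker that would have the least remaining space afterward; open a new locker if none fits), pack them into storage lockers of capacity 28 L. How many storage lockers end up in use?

5

  27 → locker 1 (new)  [load 27/28]
  26 → locker 2 (new)  [load 26/28]
  15 → locker 3 (new)  [load 15/28]
  17 → locker 4 (new)  [load 17/28]
  11 → locker 4  [load 28/28]
  4 → locker 3  [load 19/28]
  25 → locker 5 (new)  [load 25/28]
5 storage lockers opened.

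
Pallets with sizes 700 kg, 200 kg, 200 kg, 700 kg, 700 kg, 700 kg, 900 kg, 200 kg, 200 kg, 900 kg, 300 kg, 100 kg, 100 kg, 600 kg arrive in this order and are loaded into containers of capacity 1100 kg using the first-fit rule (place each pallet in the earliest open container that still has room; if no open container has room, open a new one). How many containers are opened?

  700 → container 1 (new)  [load 700/1100]
  200 → container 1  [load 900/1100]
  200 → container 1  [load 1100/1100]
  700 → container 2 (new)  [load 700/1100]
  700 → container 3 (new)  [load 700/1100]
  700 → container 4 (new)  [load 700/1100]
  900 → container 5 (new)  [load 900/1100]
  200 → container 2  [load 900/1100]
  200 → container 2  [load 1100/1100]
  900 → container 6 (new)  [load 900/1100]
  300 → container 3  [load 1000/1100]
  100 → container 3  [load 1100/1100]
  100 → container 4  [load 800/1100]
  600 → container 7 (new)  [load 600/1100]
7 containers opened.

7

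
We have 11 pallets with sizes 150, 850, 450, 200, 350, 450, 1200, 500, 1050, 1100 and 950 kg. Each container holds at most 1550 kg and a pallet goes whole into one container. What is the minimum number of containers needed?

5

Total = 1200 + 1100 + 1050 + 950 + 850 + 500 + 450 + 450 + 350 + 200 + 150 = 7250 kg.
Lower bound: ⌈7250/1550⌉ = 5 containers.
A packing using 5 containers:
  container 1: 1200 + 350 = 1550
  container 2: 1100 + 450 = 1550
  container 3: 1050 + 500 = 1550
  container 4: 950 + 450 + 150 = 1550
  container 5: 850 + 200 = 1050
This matches the lower bound, so 5 is optimal.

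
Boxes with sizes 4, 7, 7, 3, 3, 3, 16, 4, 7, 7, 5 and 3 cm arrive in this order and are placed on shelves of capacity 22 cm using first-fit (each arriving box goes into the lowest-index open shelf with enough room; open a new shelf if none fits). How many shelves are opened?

4

  4 → shelf 1 (new)  [load 4/22]
  7 → shelf 1  [load 11/22]
  7 → shelf 1  [load 18/22]
  3 → shelf 1  [load 21/22]
  3 → shelf 2 (new)  [load 3/22]
  3 → shelf 2  [load 6/22]
  16 → shelf 2  [load 22/22]
  4 → shelf 3 (new)  [load 4/22]
  7 → shelf 3  [load 11/22]
  7 → shelf 3  [load 18/22]
  5 → shelf 4 (new)  [load 5/22]
  3 → shelf 3  [load 21/22]
4 shelves opened.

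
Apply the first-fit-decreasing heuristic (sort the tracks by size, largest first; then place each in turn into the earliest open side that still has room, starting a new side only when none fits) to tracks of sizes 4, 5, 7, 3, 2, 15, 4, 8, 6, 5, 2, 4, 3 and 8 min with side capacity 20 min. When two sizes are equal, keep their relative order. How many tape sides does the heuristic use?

4

Sorted descending: 15, 8, 8, 7, 6, 5, 5, 4, 4, 4, 3, 3, 2, 2.
  15 → side 1 (new)  [load 15/20]
  8 → side 2 (new)  [load 8/20]
  8 → side 2  [load 16/20]
  7 → side 3 (new)  [load 7/20]
  6 → side 3  [load 13/20]
  5 → side 1  [load 20/20]
  5 → side 3  [load 18/20]
  4 → side 2  [load 20/20]
  4 → side 4 (new)  [load 4/20]
  4 → side 4  [load 8/20]
  3 → side 4  [load 11/20]
  3 → side 4  [load 14/20]
  2 → side 3  [load 20/20]
  2 → side 4  [load 16/20]
4 tape sides opened.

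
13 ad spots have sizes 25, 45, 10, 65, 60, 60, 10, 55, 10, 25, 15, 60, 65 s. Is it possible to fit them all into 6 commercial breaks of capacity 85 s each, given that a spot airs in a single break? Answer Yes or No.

Total = 505 s; ⌈505/85⌉ = 6.
7 ad spots each exceed half the capacity and cannot share a break, forcing at least 7 commercial breaks.
At least 7 commercial breaks are required, but only 6 are allowed.

No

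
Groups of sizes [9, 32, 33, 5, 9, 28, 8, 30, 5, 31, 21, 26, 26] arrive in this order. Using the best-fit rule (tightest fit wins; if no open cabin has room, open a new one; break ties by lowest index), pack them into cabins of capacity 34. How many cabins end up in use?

  9 → cabin 1 (new)  [load 9/34]
  32 → cabin 2 (new)  [load 32/34]
  33 → cabin 3 (new)  [load 33/34]
  5 → cabin 1  [load 14/34]
  9 → cabin 1  [load 23/34]
  28 → cabin 4 (new)  [load 28/34]
  8 → cabin 1  [load 31/34]
  30 → cabin 5 (new)  [load 30/34]
  5 → cabin 4  [load 33/34]
  31 → cabin 6 (new)  [load 31/34]
  21 → cabin 7 (new)  [load 21/34]
  26 → cabin 8 (new)  [load 26/34]
  26 → cabin 9 (new)  [load 26/34]
9 cabins opened.

9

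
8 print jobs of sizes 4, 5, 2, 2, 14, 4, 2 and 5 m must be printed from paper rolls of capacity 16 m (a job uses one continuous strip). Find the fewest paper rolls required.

Total = 14 + 5 + 5 + 4 + 4 + 2 + 2 + 2 = 38 m.
Lower bound: ⌈38/16⌉ = 3 paper rolls.
A packing using 3 paper rolls:
  roll 1: 14 + 2 = 16
  roll 2: 5 + 5 + 4 + 2 = 16
  roll 3: 4 + 2 = 6
This matches the lower bound, so 3 is optimal.

3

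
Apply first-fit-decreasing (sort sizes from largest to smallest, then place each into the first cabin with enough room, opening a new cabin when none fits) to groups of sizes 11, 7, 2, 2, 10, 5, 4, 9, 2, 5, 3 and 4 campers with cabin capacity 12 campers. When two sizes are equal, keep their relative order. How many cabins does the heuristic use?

6

Sorted descending: 11, 10, 9, 7, 5, 5, 4, 4, 3, 2, 2, 2.
  11 → cabin 1 (new)  [load 11/12]
  10 → cabin 2 (new)  [load 10/12]
  9 → cabin 3 (new)  [load 9/12]
  7 → cabin 4 (new)  [load 7/12]
  5 → cabin 4  [load 12/12]
  5 → cabin 5 (new)  [load 5/12]
  4 → cabin 5  [load 9/12]
  4 → cabin 6 (new)  [load 4/12]
  3 → cabin 3  [load 12/12]
  2 → cabin 2  [load 12/12]
  2 → cabin 5  [load 11/12]
  2 → cabin 6  [load 6/12]
6 cabins opened.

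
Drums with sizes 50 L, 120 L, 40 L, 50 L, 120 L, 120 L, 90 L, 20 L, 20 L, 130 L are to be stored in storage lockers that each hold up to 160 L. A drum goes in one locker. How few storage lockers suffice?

6

Total = 130 + 120 + 120 + 120 + 90 + 50 + 50 + 40 + 20 + 20 = 760 L.
Lower bound: ⌈760/160⌉ = 5 storage lockers.
A packing using 6 storage lockers:
  locker 1: 130 + 20 = 150
  locker 2: 120 + 40 = 160
  locker 3: 120 + 20 = 140
  locker 4: 120 = 120
  locker 5: 90 + 50 = 140
  locker 6: 50 = 50
No arrangement into 5 storage lockers stays within capacity, so 6 is optimal.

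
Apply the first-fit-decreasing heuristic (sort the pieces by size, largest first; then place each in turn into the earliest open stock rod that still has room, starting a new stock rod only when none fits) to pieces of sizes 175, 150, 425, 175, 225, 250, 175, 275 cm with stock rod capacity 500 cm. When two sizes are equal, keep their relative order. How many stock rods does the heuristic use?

4

Sorted descending: 425, 275, 250, 225, 175, 175, 175, 150.
  425 → stock rod 1 (new)  [load 425/500]
  275 → stock rod 2 (new)  [load 275/500]
  250 → stock rod 3 (new)  [load 250/500]
  225 → stock rod 2  [load 500/500]
  175 → stock rod 3  [load 425/500]
  175 → stock rod 4 (new)  [load 175/500]
  175 → stock rod 4  [load 350/500]
  150 → stock rod 4  [load 500/500]
4 stock rods opened.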